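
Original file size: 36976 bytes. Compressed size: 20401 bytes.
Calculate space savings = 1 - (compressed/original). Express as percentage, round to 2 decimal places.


ratio = compressed/original = 20401/36976 = 0.551736
savings = 1 - ratio = 1 - 0.551736 = 0.448264
as a percentage: 0.448264 * 100 = 44.83%

Space savings = 1 - 20401/36976 = 44.83%


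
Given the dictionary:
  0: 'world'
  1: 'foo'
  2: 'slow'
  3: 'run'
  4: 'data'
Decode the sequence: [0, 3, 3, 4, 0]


Look up each index in the dictionary:
  0 -> 'world'
  3 -> 'run'
  3 -> 'run'
  4 -> 'data'
  0 -> 'world'

Decoded: "world run run data world"


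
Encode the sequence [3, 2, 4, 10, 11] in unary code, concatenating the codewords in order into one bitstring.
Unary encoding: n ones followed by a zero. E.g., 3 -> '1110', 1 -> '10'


Encode each number as n ones followed by a terminating 0:
  3 -> 1110 (4 bits)
  2 -> 110 (3 bits)
  4 -> 11110 (5 bits)
  10 -> 11111111110 (11 bits)
  11 -> 111111111110 (12 bits)
Total length = 4 + 3 + 5 + 11 + 12 = 35 bits.

Unary([3, 2, 4, 10, 11]) = 11101101111011111111110111111111110 (35 bits)


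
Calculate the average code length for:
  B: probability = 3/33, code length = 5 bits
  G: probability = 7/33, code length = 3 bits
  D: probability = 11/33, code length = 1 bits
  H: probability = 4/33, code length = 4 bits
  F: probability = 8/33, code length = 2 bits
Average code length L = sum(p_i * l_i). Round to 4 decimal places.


Weighted contributions p_i * l_i:
  B: (3/33) * 5 = 15/33
  G: (7/33) * 3 = 21/33
  D: (11/33) * 1 = 11/33
  H: (4/33) * 4 = 16/33
  F: (8/33) * 2 = 16/33
Sum = (15 + 21 + 11 + 16 + 16)/33 = 79/33

L = 79/33 = 2.3939 bits/symbol


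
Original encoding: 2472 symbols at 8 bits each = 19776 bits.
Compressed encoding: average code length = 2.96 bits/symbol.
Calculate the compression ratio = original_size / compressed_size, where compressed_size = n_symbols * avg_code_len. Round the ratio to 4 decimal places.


original_size = n_symbols * orig_bits = 2472 * 8 = 19776 bits
compressed_size = n_symbols * avg_code_len = 2472 * 2.96 = 7317.12 bits
ratio = original_size / compressed_size = 19776 / 7317.12 = 2.7027

Compression ratio = 2.7027


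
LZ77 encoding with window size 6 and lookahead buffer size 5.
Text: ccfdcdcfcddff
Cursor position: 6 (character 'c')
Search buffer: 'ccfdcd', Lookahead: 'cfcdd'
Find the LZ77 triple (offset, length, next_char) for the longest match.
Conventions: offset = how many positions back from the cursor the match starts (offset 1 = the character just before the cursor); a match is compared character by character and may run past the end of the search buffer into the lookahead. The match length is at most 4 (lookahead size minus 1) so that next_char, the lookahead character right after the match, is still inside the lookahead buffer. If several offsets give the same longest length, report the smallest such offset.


Try each offset into the search buffer:
  offset=1 (pos 5, char 'd'): match length 0
  offset=2 (pos 4, char 'c'): match length 1
  offset=3 (pos 3, char 'd'): match length 0
  offset=4 (pos 2, char 'f'): match length 0
  offset=5 (pos 1, char 'c'): match length 2
  offset=6 (pos 0, char 'c'): match length 1
Longest match has length 2 at offset 5.
next_char = character at position 6 + 2 = 8 -> 'c'

Best match: offset=5, length=2 (matching 'cf' starting at position 1)
LZ77 triple: (5, 2, 'c')


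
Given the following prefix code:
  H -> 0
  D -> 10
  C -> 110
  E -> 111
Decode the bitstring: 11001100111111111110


Decoding step by step:
Bits 110 -> C
Bits 0 -> H
Bits 110 -> C
Bits 0 -> H
Bits 111 -> E
Bits 111 -> E
Bits 111 -> E
Bits 110 -> C


Decoded message: CHCHEEEC


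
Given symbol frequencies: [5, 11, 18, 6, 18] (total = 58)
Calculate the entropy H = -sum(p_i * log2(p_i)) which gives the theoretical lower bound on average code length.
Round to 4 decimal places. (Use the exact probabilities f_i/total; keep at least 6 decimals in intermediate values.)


Per-symbol terms -p_i * log2(p_i) with p_i = f_i/58:
  p = 5/58 = 0.086207: log2(p) = -3.536053, -p*log2(p) = 0.304832
  p = 11/58 = 0.189655: log2(p) = -2.398549, -p*log2(p) = 0.454897
  p = 18/58 = 0.310345: log2(p) = -1.688056, -p*log2(p) = 0.523879
  p = 6/58 = 0.103448: log2(p) = -3.273018, -p*log2(p) = 0.338588
  p = 18/58 = 0.310345: log2(p) = -1.688056, -p*log2(p) = 0.523879
H = 0.304832 + 0.454897 + 0.523879 + 0.338588 + 0.523879 = 2.146075

H = 2.1461 bits/symbol


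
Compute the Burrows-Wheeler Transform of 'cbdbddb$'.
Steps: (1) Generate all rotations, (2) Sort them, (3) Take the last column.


Rotations (sorted):
  0: $cbdbddb -> last char: b
  1: b$cbdbdd -> last char: d
  2: bdbddb$c -> last char: c
  3: bddb$cbd -> last char: d
  4: cbdbddb$ -> last char: $
  5: db$cbdbd -> last char: d
  6: dbddb$cb -> last char: b
  7: ddb$cbdb -> last char: b


BWT = bdcd$dbb


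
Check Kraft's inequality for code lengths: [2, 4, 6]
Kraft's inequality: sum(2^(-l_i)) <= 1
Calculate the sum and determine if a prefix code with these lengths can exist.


Sum = 2^(-2) + 2^(-4) + 2^(-6)
    = 0.25 + 0.0625 + 0.015625
    = 21/64 = 0.328125
Since 0.328125 <= 1, Kraft's inequality IS satisfied.
A prefix code with these lengths CAN exist.

Kraft sum = 0.328125. Satisfied.


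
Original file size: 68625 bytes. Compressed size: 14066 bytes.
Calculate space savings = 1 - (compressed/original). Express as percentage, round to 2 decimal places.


ratio = compressed/original = 14066/68625 = 0.204969
savings = 1 - ratio = 1 - 0.204969 = 0.795031
as a percentage: 0.795031 * 100 = 79.5%

Space savings = 1 - 14066/68625 = 79.5%


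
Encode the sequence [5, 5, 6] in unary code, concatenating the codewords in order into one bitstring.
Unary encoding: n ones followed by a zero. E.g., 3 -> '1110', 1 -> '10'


Encode each number as n ones followed by a terminating 0:
  5 -> 111110 (6 bits)
  5 -> 111110 (6 bits)
  6 -> 1111110 (7 bits)
Total length = 6 + 6 + 7 = 19 bits.

Unary([5, 5, 6]) = 1111101111101111110 (19 bits)


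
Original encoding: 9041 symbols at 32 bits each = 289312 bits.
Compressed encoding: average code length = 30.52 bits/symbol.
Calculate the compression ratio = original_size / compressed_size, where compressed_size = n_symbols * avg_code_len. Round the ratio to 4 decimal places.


original_size = n_symbols * orig_bits = 9041 * 32 = 289312 bits
compressed_size = n_symbols * avg_code_len = 9041 * 30.52 = 275931.32 bits
ratio = original_size / compressed_size = 289312 / 275931.32 = 1.0485

Compression ratio = 1.0485


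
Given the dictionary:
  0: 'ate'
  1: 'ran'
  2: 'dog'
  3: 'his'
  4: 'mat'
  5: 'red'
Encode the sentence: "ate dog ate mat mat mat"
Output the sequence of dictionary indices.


Look up each word in the dictionary:
  'ate' -> 0
  'dog' -> 2
  'ate' -> 0
  'mat' -> 4
  'mat' -> 4
  'mat' -> 4

Encoded: [0, 2, 0, 4, 4, 4]


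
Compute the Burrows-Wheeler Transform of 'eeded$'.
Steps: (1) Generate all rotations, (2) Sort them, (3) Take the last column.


Rotations (sorted):
  0: $eeded -> last char: d
  1: d$eede -> last char: e
  2: ded$ee -> last char: e
  3: ed$eed -> last char: d
  4: eded$e -> last char: e
  5: eeded$ -> last char: $


BWT = deede$


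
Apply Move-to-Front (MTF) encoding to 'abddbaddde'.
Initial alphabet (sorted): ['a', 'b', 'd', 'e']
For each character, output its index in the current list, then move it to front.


MTF encoding:
'a': index 0 in ['a', 'b', 'd', 'e'] -> ['a', 'b', 'd', 'e']
'b': index 1 in ['a', 'b', 'd', 'e'] -> ['b', 'a', 'd', 'e']
'd': index 2 in ['b', 'a', 'd', 'e'] -> ['d', 'b', 'a', 'e']
'd': index 0 in ['d', 'b', 'a', 'e'] -> ['d', 'b', 'a', 'e']
'b': index 1 in ['d', 'b', 'a', 'e'] -> ['b', 'd', 'a', 'e']
'a': index 2 in ['b', 'd', 'a', 'e'] -> ['a', 'b', 'd', 'e']
'd': index 2 in ['a', 'b', 'd', 'e'] -> ['d', 'a', 'b', 'e']
'd': index 0 in ['d', 'a', 'b', 'e'] -> ['d', 'a', 'b', 'e']
'd': index 0 in ['d', 'a', 'b', 'e'] -> ['d', 'a', 'b', 'e']
'e': index 3 in ['d', 'a', 'b', 'e'] -> ['e', 'd', 'a', 'b']


Output: [0, 1, 2, 0, 1, 2, 2, 0, 0, 3]


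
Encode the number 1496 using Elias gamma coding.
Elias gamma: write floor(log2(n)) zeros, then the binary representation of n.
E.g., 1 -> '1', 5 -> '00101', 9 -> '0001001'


num_bits = floor(log2(1496)) + 1 = 11
leading_zeros = num_bits - 1 = 10
binary(1496) = 10111011000

Elias gamma(1496) = '0000000000' + '10111011000' = 000000000010111011000 (21 bits)


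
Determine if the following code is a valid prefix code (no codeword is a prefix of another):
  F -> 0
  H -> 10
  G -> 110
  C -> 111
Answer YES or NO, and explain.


Checking each pair (does one codeword prefix another?):
  F='0' vs H='10': no prefix
  F='0' vs G='110': no prefix
  F='0' vs C='111': no prefix
  H='10' vs F='0': no prefix
  H='10' vs G='110': no prefix
  H='10' vs C='111': no prefix
  G='110' vs F='0': no prefix
  G='110' vs H='10': no prefix
  G='110' vs C='111': no prefix
  C='111' vs F='0': no prefix
  C='111' vs H='10': no prefix
  C='111' vs G='110': no prefix
No violation found over all pairs.

YES -- this is a valid prefix code. No codeword is a prefix of any other codeword.


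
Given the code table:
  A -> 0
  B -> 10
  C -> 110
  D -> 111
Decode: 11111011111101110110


Decoding:
111 -> D
110 -> C
111 -> D
111 -> D
0 -> A
111 -> D
0 -> A
110 -> C


Result: DCDDADAC


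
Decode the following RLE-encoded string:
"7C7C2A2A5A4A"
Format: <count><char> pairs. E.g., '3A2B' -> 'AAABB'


Expanding each <count><char> pair:
  7C -> 'CCCCCCC'
  7C -> 'CCCCCCC'
  2A -> 'AA'
  2A -> 'AA'
  5A -> 'AAAAA'
  4A -> 'AAAA'

Decoded = CCCCCCCCCCCCCCAAAAAAAAAAAAA


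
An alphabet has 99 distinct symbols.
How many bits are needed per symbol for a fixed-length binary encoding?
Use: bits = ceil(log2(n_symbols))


log2(99) = 6.6294
Bracket: 2^6 = 64 < 99 <= 2^7 = 128
So ceil(log2(99)) = 7

bits = ceil(log2(99)) = ceil(6.6294) = 7 bits


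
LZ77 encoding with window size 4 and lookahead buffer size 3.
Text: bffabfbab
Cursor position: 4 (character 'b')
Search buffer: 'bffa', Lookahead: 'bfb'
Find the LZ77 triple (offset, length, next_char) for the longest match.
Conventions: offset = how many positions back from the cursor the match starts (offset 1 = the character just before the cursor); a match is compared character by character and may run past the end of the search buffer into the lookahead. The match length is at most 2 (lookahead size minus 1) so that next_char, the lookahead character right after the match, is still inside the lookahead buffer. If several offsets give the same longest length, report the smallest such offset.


Try each offset into the search buffer:
  offset=1 (pos 3, char 'a'): match length 0
  offset=2 (pos 2, char 'f'): match length 0
  offset=3 (pos 1, char 'f'): match length 0
  offset=4 (pos 0, char 'b'): match length 2
Longest match has length 2 at offset 4.
next_char = character at position 4 + 2 = 6 -> 'b'

Best match: offset=4, length=2 (matching 'bf' starting at position 0)
LZ77 triple: (4, 2, 'b')


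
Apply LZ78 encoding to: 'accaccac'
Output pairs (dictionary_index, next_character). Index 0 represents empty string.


LZ78 encoding steps:
Dictionary: {0: ''}
Step 1: w='' (idx 0), next='a' -> output (0, 'a'), add 'a' as idx 1
Step 2: w='' (idx 0), next='c' -> output (0, 'c'), add 'c' as idx 2
Step 3: w='c' (idx 2), next='a' -> output (2, 'a'), add 'ca' as idx 3
Step 4: w='c' (idx 2), next='c' -> output (2, 'c'), add 'cc' as idx 4
Step 5: w='a' (idx 1), next='c' -> output (1, 'c'), add 'ac' as idx 5


Encoded: [(0, 'a'), (0, 'c'), (2, 'a'), (2, 'c'), (1, 'c')]


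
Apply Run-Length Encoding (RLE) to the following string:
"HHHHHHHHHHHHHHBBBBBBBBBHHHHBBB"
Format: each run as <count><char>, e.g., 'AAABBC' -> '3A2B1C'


Scanning runs left to right:
  i=0: run of 'H' x 14 -> '14H'
  i=14: run of 'B' x 9 -> '9B'
  i=23: run of 'H' x 4 -> '4H'
  i=27: run of 'B' x 3 -> '3B'

RLE = 14H9B4H3B


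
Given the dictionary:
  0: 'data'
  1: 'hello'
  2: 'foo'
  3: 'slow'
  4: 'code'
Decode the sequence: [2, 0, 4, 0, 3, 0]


Look up each index in the dictionary:
  2 -> 'foo'
  0 -> 'data'
  4 -> 'code'
  0 -> 'data'
  3 -> 'slow'
  0 -> 'data'

Decoded: "foo data code data slow data"


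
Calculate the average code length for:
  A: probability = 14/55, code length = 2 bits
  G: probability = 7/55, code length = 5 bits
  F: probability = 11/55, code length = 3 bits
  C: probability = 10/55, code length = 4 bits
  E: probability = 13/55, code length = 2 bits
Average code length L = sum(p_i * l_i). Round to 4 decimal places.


Weighted contributions p_i * l_i:
  A: (14/55) * 2 = 28/55
  G: (7/55) * 5 = 35/55
  F: (11/55) * 3 = 33/55
  C: (10/55) * 4 = 40/55
  E: (13/55) * 2 = 26/55
Sum = (28 + 35 + 33 + 40 + 26)/55 = 162/55

L = 162/55 = 2.9455 bits/symbol


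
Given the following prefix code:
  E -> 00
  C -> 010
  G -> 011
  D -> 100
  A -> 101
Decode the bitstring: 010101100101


Decoding step by step:
Bits 010 -> C
Bits 101 -> A
Bits 100 -> D
Bits 101 -> A


Decoded message: CADA


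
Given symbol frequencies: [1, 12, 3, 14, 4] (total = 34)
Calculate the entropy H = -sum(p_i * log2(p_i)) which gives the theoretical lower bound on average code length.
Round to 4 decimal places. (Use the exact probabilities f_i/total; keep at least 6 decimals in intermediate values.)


Per-symbol terms -p_i * log2(p_i) with p_i = f_i/34:
  p = 1/34 = 0.029412: log2(p) = -5.087463, -p*log2(p) = 0.149631
  p = 12/34 = 0.352941: log2(p) = -1.502500, -p*log2(p) = 0.530294
  p = 3/34 = 0.088235: log2(p) = -3.502500, -p*log2(p) = 0.309044
  p = 14/34 = 0.411765: log2(p) = -1.280108, -p*log2(p) = 0.527103
  p = 4/34 = 0.117647: log2(p) = -3.087463, -p*log2(p) = 0.363231
H = 0.149631 + 0.530294 + 0.309044 + 0.527103 + 0.363231 = 1.879303

H = 1.8793 bits/symbol


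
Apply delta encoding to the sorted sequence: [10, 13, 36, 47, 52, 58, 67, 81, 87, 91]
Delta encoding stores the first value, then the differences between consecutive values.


First value: 10
Deltas:
  13 - 10 = 3
  36 - 13 = 23
  47 - 36 = 11
  52 - 47 = 5
  58 - 52 = 6
  67 - 58 = 9
  81 - 67 = 14
  87 - 81 = 6
  91 - 87 = 4


Delta encoded: [10, 3, 23, 11, 5, 6, 9, 14, 6, 4]


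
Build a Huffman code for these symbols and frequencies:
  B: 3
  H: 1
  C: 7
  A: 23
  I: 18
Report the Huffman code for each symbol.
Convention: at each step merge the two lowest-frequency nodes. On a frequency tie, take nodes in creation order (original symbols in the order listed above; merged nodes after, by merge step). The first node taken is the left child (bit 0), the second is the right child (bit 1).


Huffman tree construction:
Step 1: Merge H(1) + B(3) = 4
Step 2: Merge (H+B)(4) + C(7) = 11
Step 3: Merge ((H+B)+C)(11) + I(18) = 29
Step 4: Merge A(23) + (((H+B)+C)+I)(29) = 52
Read each symbol's code off the tree from the root (left child = 0, right child = 1).

Codes:
  B: 1001 (length 4)
  H: 1000 (length 4)
  C: 101 (length 3)
  A: 0 (length 1)
  I: 11 (length 2)
Average code length: 96/52 = 1.8462 bits/symbol


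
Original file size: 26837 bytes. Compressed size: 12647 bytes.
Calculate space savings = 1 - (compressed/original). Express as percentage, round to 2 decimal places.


ratio = compressed/original = 12647/26837 = 0.471252
savings = 1 - ratio = 1 - 0.471252 = 0.528748
as a percentage: 0.528748 * 100 = 52.87%

Space savings = 1 - 12647/26837 = 52.87%


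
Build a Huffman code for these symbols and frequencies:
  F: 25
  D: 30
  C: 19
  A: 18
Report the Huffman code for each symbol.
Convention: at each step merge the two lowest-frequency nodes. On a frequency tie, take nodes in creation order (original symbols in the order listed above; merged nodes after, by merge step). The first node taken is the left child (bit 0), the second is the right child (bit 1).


Huffman tree construction:
Step 1: Merge A(18) + C(19) = 37
Step 2: Merge F(25) + D(30) = 55
Step 3: Merge (A+C)(37) + (F+D)(55) = 92
Read each symbol's code off the tree from the root (left child = 0, right child = 1).

Codes:
  F: 10 (length 2)
  D: 11 (length 2)
  C: 01 (length 2)
  A: 00 (length 2)
Average code length: 184/92 = 2.0000 bits/symbol


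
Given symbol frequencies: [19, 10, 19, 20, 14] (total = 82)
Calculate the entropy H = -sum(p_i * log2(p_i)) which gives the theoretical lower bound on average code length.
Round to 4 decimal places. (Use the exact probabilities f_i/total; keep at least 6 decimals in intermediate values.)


Per-symbol terms -p_i * log2(p_i) with p_i = f_i/82:
  p = 19/82 = 0.231707: log2(p) = -2.109624, -p*log2(p) = 0.488815
  p = 10/82 = 0.121951: log2(p) = -3.035624, -p*log2(p) = 0.370198
  p = 19/82 = 0.231707: log2(p) = -2.109624, -p*log2(p) = 0.488815
  p = 20/82 = 0.243902: log2(p) = -2.035624, -p*log2(p) = 0.496494
  p = 14/82 = 0.170732: log2(p) = -2.550197, -p*log2(p) = 0.435400
H = 0.488815 + 0.370198 + 0.488815 + 0.496494 + 0.435400 = 2.279722

H = 2.2797 bits/symbol


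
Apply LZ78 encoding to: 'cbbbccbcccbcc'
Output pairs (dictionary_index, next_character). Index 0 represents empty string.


LZ78 encoding steps:
Dictionary: {0: ''}
Step 1: w='' (idx 0), next='c' -> output (0, 'c'), add 'c' as idx 1
Step 2: w='' (idx 0), next='b' -> output (0, 'b'), add 'b' as idx 2
Step 3: w='b' (idx 2), next='b' -> output (2, 'b'), add 'bb' as idx 3
Step 4: w='c' (idx 1), next='c' -> output (1, 'c'), add 'cc' as idx 4
Step 5: w='b' (idx 2), next='c' -> output (2, 'c'), add 'bc' as idx 5
Step 6: w='cc' (idx 4), next='b' -> output (4, 'b'), add 'ccb' as idx 6
Step 7: w='cc' (idx 4), end of input -> output (4, '')


Encoded: [(0, 'c'), (0, 'b'), (2, 'b'), (1, 'c'), (2, 'c'), (4, 'b'), (4, '')]


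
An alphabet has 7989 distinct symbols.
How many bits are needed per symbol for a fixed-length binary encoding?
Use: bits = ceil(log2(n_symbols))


log2(7989) = 12.9638
Bracket: 2^12 = 4096 < 7989 <= 2^13 = 8192
So ceil(log2(7989)) = 13

bits = ceil(log2(7989)) = ceil(12.9638) = 13 bits


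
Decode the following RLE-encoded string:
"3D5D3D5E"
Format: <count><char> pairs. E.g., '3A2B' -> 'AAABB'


Expanding each <count><char> pair:
  3D -> 'DDD'
  5D -> 'DDDDD'
  3D -> 'DDD'
  5E -> 'EEEEE'

Decoded = DDDDDDDDDDDEEEEE


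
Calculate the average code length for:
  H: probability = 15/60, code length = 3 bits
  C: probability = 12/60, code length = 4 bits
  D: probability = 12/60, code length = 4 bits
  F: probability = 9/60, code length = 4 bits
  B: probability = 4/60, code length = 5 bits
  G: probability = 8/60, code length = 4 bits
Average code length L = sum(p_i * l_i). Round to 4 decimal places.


Weighted contributions p_i * l_i:
  H: (15/60) * 3 = 45/60
  C: (12/60) * 4 = 48/60
  D: (12/60) * 4 = 48/60
  F: (9/60) * 4 = 36/60
  B: (4/60) * 5 = 20/60
  G: (8/60) * 4 = 32/60
Sum = (45 + 48 + 48 + 36 + 20 + 32)/60 = 229/60

L = 229/60 = 3.8167 bits/symbol


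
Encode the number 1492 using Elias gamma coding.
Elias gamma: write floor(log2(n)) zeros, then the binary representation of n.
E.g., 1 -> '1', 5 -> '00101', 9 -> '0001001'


num_bits = floor(log2(1492)) + 1 = 11
leading_zeros = num_bits - 1 = 10
binary(1492) = 10111010100

Elias gamma(1492) = '0000000000' + '10111010100' = 000000000010111010100 (21 bits)


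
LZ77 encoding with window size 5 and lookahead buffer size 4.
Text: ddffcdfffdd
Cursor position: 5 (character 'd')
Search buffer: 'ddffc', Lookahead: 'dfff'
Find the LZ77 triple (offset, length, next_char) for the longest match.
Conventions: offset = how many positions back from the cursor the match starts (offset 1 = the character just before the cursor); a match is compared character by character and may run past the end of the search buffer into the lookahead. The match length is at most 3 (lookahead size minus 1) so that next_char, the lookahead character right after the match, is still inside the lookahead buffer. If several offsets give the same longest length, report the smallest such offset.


Try each offset into the search buffer:
  offset=1 (pos 4, char 'c'): match length 0
  offset=2 (pos 3, char 'f'): match length 0
  offset=3 (pos 2, char 'f'): match length 0
  offset=4 (pos 1, char 'd'): match length 3
  offset=5 (pos 0, char 'd'): match length 1
Longest match has length 3 at offset 4.
next_char = character at position 5 + 3 = 8 -> 'f'

Best match: offset=4, length=3 (matching 'dff' starting at position 1)
LZ77 triple: (4, 3, 'f')


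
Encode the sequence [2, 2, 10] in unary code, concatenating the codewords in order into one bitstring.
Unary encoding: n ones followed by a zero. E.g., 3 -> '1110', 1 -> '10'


Encode each number as n ones followed by a terminating 0:
  2 -> 110 (3 bits)
  2 -> 110 (3 bits)
  10 -> 11111111110 (11 bits)
Total length = 3 + 3 + 11 = 17 bits.

Unary([2, 2, 10]) = 11011011111111110 (17 bits)


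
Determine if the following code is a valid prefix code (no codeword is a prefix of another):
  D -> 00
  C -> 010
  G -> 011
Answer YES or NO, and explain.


Checking each pair (does one codeword prefix another?):
  D='00' vs C='010': no prefix
  D='00' vs G='011': no prefix
  C='010' vs D='00': no prefix
  C='010' vs G='011': no prefix
  G='011' vs D='00': no prefix
  G='011' vs C='010': no prefix
No violation found over all pairs.

YES -- this is a valid prefix code. No codeword is a prefix of any other codeword.


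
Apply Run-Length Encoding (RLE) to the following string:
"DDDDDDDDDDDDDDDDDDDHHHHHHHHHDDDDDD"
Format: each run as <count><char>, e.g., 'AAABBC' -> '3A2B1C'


Scanning runs left to right:
  i=0: run of 'D' x 19 -> '19D'
  i=19: run of 'H' x 9 -> '9H'
  i=28: run of 'D' x 6 -> '6D'

RLE = 19D9H6D


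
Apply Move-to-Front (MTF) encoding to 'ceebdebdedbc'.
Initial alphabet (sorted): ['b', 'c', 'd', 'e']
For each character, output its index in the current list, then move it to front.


MTF encoding:
'c': index 1 in ['b', 'c', 'd', 'e'] -> ['c', 'b', 'd', 'e']
'e': index 3 in ['c', 'b', 'd', 'e'] -> ['e', 'c', 'b', 'd']
'e': index 0 in ['e', 'c', 'b', 'd'] -> ['e', 'c', 'b', 'd']
'b': index 2 in ['e', 'c', 'b', 'd'] -> ['b', 'e', 'c', 'd']
'd': index 3 in ['b', 'e', 'c', 'd'] -> ['d', 'b', 'e', 'c']
'e': index 2 in ['d', 'b', 'e', 'c'] -> ['e', 'd', 'b', 'c']
'b': index 2 in ['e', 'd', 'b', 'c'] -> ['b', 'e', 'd', 'c']
'd': index 2 in ['b', 'e', 'd', 'c'] -> ['d', 'b', 'e', 'c']
'e': index 2 in ['d', 'b', 'e', 'c'] -> ['e', 'd', 'b', 'c']
'd': index 1 in ['e', 'd', 'b', 'c'] -> ['d', 'e', 'b', 'c']
'b': index 2 in ['d', 'e', 'b', 'c'] -> ['b', 'd', 'e', 'c']
'c': index 3 in ['b', 'd', 'e', 'c'] -> ['c', 'b', 'd', 'e']


Output: [1, 3, 0, 2, 3, 2, 2, 2, 2, 1, 2, 3]


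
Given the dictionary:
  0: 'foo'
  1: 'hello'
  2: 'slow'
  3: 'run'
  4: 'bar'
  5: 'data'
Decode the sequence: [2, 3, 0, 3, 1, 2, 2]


Look up each index in the dictionary:
  2 -> 'slow'
  3 -> 'run'
  0 -> 'foo'
  3 -> 'run'
  1 -> 'hello'
  2 -> 'slow'
  2 -> 'slow'

Decoded: "slow run foo run hello slow slow"


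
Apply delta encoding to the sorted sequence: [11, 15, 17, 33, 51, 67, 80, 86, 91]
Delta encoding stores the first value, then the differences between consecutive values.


First value: 11
Deltas:
  15 - 11 = 4
  17 - 15 = 2
  33 - 17 = 16
  51 - 33 = 18
  67 - 51 = 16
  80 - 67 = 13
  86 - 80 = 6
  91 - 86 = 5


Delta encoded: [11, 4, 2, 16, 18, 16, 13, 6, 5]


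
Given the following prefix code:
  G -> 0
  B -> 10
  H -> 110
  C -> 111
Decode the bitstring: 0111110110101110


Decoding step by step:
Bits 0 -> G
Bits 111 -> C
Bits 110 -> H
Bits 110 -> H
Bits 10 -> B
Bits 111 -> C
Bits 0 -> G


Decoded message: GCHHBCG


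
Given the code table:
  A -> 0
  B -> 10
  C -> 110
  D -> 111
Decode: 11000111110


Decoding:
110 -> C
0 -> A
0 -> A
111 -> D
110 -> C


Result: CAADC


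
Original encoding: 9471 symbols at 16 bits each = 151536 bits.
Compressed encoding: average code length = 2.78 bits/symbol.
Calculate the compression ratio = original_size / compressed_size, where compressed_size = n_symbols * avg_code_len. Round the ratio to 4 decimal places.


original_size = n_symbols * orig_bits = 9471 * 16 = 151536 bits
compressed_size = n_symbols * avg_code_len = 9471 * 2.78 = 26329.38 bits
ratio = original_size / compressed_size = 151536 / 26329.38 = 5.7554

Compression ratio = 5.7554


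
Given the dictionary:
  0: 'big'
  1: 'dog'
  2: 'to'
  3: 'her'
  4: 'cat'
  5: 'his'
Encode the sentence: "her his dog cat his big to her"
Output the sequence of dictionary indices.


Look up each word in the dictionary:
  'her' -> 3
  'his' -> 5
  'dog' -> 1
  'cat' -> 4
  'his' -> 5
  'big' -> 0
  'to' -> 2
  'her' -> 3

Encoded: [3, 5, 1, 4, 5, 0, 2, 3]


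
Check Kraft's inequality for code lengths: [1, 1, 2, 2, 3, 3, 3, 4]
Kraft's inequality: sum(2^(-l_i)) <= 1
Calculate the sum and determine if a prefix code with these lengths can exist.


Sum = 2^(-1) + 2^(-1) + 2^(-2) + 2^(-2) + 2^(-3) + 2^(-3) + 2^(-3) + 2^(-4)
    = 0.5 + 0.5 + 0.25 + 0.25 + 0.125 + 0.125 + 0.125 + 0.0625
    = 31/16 = 1.9375
Since 1.9375 > 1, Kraft's inequality is NOT satisfied.
A prefix code with these lengths CANNOT exist.

Kraft sum = 1.9375. Not satisfied.


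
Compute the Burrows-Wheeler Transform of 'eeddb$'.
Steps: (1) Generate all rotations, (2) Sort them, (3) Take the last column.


Rotations (sorted):
  0: $eeddb -> last char: b
  1: b$eedd -> last char: d
  2: db$eed -> last char: d
  3: ddb$ee -> last char: e
  4: eddb$e -> last char: e
  5: eeddb$ -> last char: $


BWT = bddee$


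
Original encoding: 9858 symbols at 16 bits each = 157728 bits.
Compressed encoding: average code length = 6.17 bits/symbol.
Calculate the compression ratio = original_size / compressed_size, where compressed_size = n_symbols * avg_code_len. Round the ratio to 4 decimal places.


original_size = n_symbols * orig_bits = 9858 * 16 = 157728 bits
compressed_size = n_symbols * avg_code_len = 9858 * 6.17 = 60823.86 bits
ratio = original_size / compressed_size = 157728 / 60823.86 = 2.5932

Compression ratio = 2.5932


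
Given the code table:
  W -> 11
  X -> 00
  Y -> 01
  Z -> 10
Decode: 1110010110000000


Decoding:
11 -> W
10 -> Z
01 -> Y
01 -> Y
10 -> Z
00 -> X
00 -> X
00 -> X


Result: WZYYZXXX


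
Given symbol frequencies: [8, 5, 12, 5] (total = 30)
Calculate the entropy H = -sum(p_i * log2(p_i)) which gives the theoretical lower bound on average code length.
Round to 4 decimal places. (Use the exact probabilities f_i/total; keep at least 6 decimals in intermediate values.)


Per-symbol terms -p_i * log2(p_i) with p_i = f_i/30:
  p = 8/30 = 0.266667: log2(p) = -1.906891, -p*log2(p) = 0.508504
  p = 5/30 = 0.166667: log2(p) = -2.584963, -p*log2(p) = 0.430827
  p = 12/30 = 0.400000: log2(p) = -1.321928, -p*log2(p) = 0.528771
  p = 5/30 = 0.166667: log2(p) = -2.584963, -p*log2(p) = 0.430827
H = 0.508504 + 0.430827 + 0.528771 + 0.430827 = 1.898929

H = 1.8989 bits/symbol


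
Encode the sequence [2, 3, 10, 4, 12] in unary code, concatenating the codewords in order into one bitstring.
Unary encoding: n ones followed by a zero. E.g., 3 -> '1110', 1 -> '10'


Encode each number as n ones followed by a terminating 0:
  2 -> 110 (3 bits)
  3 -> 1110 (4 bits)
  10 -> 11111111110 (11 bits)
  4 -> 11110 (5 bits)
  12 -> 1111111111110 (13 bits)
Total length = 3 + 4 + 11 + 5 + 13 = 36 bits.

Unary([2, 3, 10, 4, 12]) = 110111011111111110111101111111111110 (36 bits)


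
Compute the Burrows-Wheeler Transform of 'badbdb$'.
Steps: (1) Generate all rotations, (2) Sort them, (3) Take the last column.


Rotations (sorted):
  0: $badbdb -> last char: b
  1: adbdb$b -> last char: b
  2: b$badbd -> last char: d
  3: badbdb$ -> last char: $
  4: bdb$bad -> last char: d
  5: db$badb -> last char: b
  6: dbdb$ba -> last char: a


BWT = bbd$dba


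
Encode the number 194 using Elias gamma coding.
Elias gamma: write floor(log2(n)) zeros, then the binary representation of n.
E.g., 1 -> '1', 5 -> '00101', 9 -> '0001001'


num_bits = floor(log2(194)) + 1 = 8
leading_zeros = num_bits - 1 = 7
binary(194) = 11000010

Elias gamma(194) = '0000000' + '11000010' = 000000011000010 (15 bits)


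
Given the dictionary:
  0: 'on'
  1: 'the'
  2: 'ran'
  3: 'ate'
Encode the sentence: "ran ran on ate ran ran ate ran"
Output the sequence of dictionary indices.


Look up each word in the dictionary:
  'ran' -> 2
  'ran' -> 2
  'on' -> 0
  'ate' -> 3
  'ran' -> 2
  'ran' -> 2
  'ate' -> 3
  'ran' -> 2

Encoded: [2, 2, 0, 3, 2, 2, 3, 2]


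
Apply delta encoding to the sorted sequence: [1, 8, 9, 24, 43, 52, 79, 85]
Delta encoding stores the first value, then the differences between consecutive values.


First value: 1
Deltas:
  8 - 1 = 7
  9 - 8 = 1
  24 - 9 = 15
  43 - 24 = 19
  52 - 43 = 9
  79 - 52 = 27
  85 - 79 = 6


Delta encoded: [1, 7, 1, 15, 19, 9, 27, 6]


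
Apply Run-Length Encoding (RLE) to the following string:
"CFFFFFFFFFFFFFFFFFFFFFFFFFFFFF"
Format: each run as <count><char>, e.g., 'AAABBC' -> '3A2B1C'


Scanning runs left to right:
  i=0: run of 'C' x 1 -> '1C'
  i=1: run of 'F' x 29 -> '29F'

RLE = 1C29F


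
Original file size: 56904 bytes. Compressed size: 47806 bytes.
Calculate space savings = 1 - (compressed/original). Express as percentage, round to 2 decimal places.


ratio = compressed/original = 47806/56904 = 0.840117
savings = 1 - ratio = 1 - 0.840117 = 0.159883
as a percentage: 0.159883 * 100 = 15.99%

Space savings = 1 - 47806/56904 = 15.99%


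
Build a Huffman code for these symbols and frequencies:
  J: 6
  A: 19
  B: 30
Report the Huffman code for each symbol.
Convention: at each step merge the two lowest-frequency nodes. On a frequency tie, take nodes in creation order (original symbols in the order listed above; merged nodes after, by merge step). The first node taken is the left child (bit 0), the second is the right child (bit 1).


Huffman tree construction:
Step 1: Merge J(6) + A(19) = 25
Step 2: Merge (J+A)(25) + B(30) = 55
Read each symbol's code off the tree from the root (left child = 0, right child = 1).

Codes:
  J: 00 (length 2)
  A: 01 (length 2)
  B: 1 (length 1)
Average code length: 80/55 = 1.4545 bits/symbol


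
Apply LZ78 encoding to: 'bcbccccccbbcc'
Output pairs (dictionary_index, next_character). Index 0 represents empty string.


LZ78 encoding steps:
Dictionary: {0: ''}
Step 1: w='' (idx 0), next='b' -> output (0, 'b'), add 'b' as idx 1
Step 2: w='' (idx 0), next='c' -> output (0, 'c'), add 'c' as idx 2
Step 3: w='b' (idx 1), next='c' -> output (1, 'c'), add 'bc' as idx 3
Step 4: w='c' (idx 2), next='c' -> output (2, 'c'), add 'cc' as idx 4
Step 5: w='cc' (idx 4), next='c' -> output (4, 'c'), add 'ccc' as idx 5
Step 6: w='b' (idx 1), next='b' -> output (1, 'b'), add 'bb' as idx 6
Step 7: w='cc' (idx 4), end of input -> output (4, '')


Encoded: [(0, 'b'), (0, 'c'), (1, 'c'), (2, 'c'), (4, 'c'), (1, 'b'), (4, '')]


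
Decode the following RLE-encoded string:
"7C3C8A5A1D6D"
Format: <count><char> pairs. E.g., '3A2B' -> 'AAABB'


Expanding each <count><char> pair:
  7C -> 'CCCCCCC'
  3C -> 'CCC'
  8A -> 'AAAAAAAA'
  5A -> 'AAAAA'
  1D -> 'D'
  6D -> 'DDDDDD'

Decoded = CCCCCCCCCCAAAAAAAAAAAAADDDDDDD


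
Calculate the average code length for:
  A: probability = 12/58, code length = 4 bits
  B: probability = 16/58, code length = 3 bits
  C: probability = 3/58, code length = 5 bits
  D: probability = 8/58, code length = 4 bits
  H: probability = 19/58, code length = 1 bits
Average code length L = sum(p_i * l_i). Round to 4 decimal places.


Weighted contributions p_i * l_i:
  A: (12/58) * 4 = 48/58
  B: (16/58) * 3 = 48/58
  C: (3/58) * 5 = 15/58
  D: (8/58) * 4 = 32/58
  H: (19/58) * 1 = 19/58
Sum = (48 + 48 + 15 + 32 + 19)/58 = 162/58

L = 162/58 = 2.7931 bits/symbol


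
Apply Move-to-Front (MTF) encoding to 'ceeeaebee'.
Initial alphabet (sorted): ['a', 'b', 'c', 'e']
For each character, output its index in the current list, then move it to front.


MTF encoding:
'c': index 2 in ['a', 'b', 'c', 'e'] -> ['c', 'a', 'b', 'e']
'e': index 3 in ['c', 'a', 'b', 'e'] -> ['e', 'c', 'a', 'b']
'e': index 0 in ['e', 'c', 'a', 'b'] -> ['e', 'c', 'a', 'b']
'e': index 0 in ['e', 'c', 'a', 'b'] -> ['e', 'c', 'a', 'b']
'a': index 2 in ['e', 'c', 'a', 'b'] -> ['a', 'e', 'c', 'b']
'e': index 1 in ['a', 'e', 'c', 'b'] -> ['e', 'a', 'c', 'b']
'b': index 3 in ['e', 'a', 'c', 'b'] -> ['b', 'e', 'a', 'c']
'e': index 1 in ['b', 'e', 'a', 'c'] -> ['e', 'b', 'a', 'c']
'e': index 0 in ['e', 'b', 'a', 'c'] -> ['e', 'b', 'a', 'c']


Output: [2, 3, 0, 0, 2, 1, 3, 1, 0]


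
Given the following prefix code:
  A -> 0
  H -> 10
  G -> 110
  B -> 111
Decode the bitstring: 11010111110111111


Decoding step by step:
Bits 110 -> G
Bits 10 -> H
Bits 111 -> B
Bits 110 -> G
Bits 111 -> B
Bits 111 -> B


Decoded message: GHBGBB


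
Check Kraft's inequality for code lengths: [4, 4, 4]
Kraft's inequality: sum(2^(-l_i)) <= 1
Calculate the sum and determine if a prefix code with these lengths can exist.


Sum = 2^(-4) + 2^(-4) + 2^(-4)
    = 0.0625 + 0.0625 + 0.0625
    = 3/16 = 0.1875
Since 0.1875 <= 1, Kraft's inequality IS satisfied.
A prefix code with these lengths CAN exist.

Kraft sum = 0.1875. Satisfied.


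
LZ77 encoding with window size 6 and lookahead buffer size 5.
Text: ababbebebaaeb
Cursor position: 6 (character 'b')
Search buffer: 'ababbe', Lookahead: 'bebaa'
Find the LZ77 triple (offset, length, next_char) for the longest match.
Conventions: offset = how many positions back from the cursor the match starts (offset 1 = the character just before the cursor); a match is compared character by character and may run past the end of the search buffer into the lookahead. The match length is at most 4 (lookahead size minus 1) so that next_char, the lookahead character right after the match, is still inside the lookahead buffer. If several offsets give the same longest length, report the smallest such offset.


Try each offset into the search buffer:
  offset=1 (pos 5, char 'e'): match length 0
  offset=2 (pos 4, char 'b'): match length 3
  offset=3 (pos 3, char 'b'): match length 1
  offset=4 (pos 2, char 'a'): match length 0
  offset=5 (pos 1, char 'b'): match length 1
  offset=6 (pos 0, char 'a'): match length 0
Longest match has length 3 at offset 2.
next_char = character at position 6 + 3 = 9 -> 'a'

Best match: offset=2, length=3 (matching 'beb' starting at position 4)
LZ77 triple: (2, 3, 'a')


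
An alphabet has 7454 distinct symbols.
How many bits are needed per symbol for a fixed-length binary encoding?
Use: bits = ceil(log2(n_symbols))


log2(7454) = 12.8638
Bracket: 2^12 = 4096 < 7454 <= 2^13 = 8192
So ceil(log2(7454)) = 13

bits = ceil(log2(7454)) = ceil(12.8638) = 13 bits


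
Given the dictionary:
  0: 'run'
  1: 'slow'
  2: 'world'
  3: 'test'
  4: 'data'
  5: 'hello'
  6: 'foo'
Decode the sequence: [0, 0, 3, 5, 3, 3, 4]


Look up each index in the dictionary:
  0 -> 'run'
  0 -> 'run'
  3 -> 'test'
  5 -> 'hello'
  3 -> 'test'
  3 -> 'test'
  4 -> 'data'

Decoded: "run run test hello test test data"


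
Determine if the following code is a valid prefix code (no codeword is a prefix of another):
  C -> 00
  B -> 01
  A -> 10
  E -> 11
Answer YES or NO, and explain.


Checking each pair (does one codeword prefix another?):
  C='00' vs B='01': no prefix
  C='00' vs A='10': no prefix
  C='00' vs E='11': no prefix
  B='01' vs C='00': no prefix
  B='01' vs A='10': no prefix
  B='01' vs E='11': no prefix
  A='10' vs C='00': no prefix
  A='10' vs B='01': no prefix
  A='10' vs E='11': no prefix
  E='11' vs C='00': no prefix
  E='11' vs B='01': no prefix
  E='11' vs A='10': no prefix
No violation found over all pairs.

YES -- this is a valid prefix code. No codeword is a prefix of any other codeword.


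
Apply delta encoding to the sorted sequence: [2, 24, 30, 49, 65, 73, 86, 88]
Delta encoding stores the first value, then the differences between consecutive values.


First value: 2
Deltas:
  24 - 2 = 22
  30 - 24 = 6
  49 - 30 = 19
  65 - 49 = 16
  73 - 65 = 8
  86 - 73 = 13
  88 - 86 = 2


Delta encoded: [2, 22, 6, 19, 16, 8, 13, 2]


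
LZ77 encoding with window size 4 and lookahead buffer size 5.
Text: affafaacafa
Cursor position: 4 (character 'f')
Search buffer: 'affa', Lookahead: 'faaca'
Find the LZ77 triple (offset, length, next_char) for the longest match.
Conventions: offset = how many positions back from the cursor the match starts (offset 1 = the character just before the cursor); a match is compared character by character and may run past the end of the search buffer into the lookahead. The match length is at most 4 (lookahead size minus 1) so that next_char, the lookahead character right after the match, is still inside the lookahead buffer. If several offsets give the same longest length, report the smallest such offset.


Try each offset into the search buffer:
  offset=1 (pos 3, char 'a'): match length 0
  offset=2 (pos 2, char 'f'): match length 2
  offset=3 (pos 1, char 'f'): match length 1
  offset=4 (pos 0, char 'a'): match length 0
Longest match has length 2 at offset 2.
next_char = character at position 4 + 2 = 6 -> 'a'

Best match: offset=2, length=2 (matching 'fa' starting at position 2)
LZ77 triple: (2, 2, 'a')


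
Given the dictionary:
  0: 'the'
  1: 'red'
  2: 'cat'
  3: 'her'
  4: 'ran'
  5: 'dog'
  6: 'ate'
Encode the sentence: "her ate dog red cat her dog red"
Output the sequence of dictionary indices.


Look up each word in the dictionary:
  'her' -> 3
  'ate' -> 6
  'dog' -> 5
  'red' -> 1
  'cat' -> 2
  'her' -> 3
  'dog' -> 5
  'red' -> 1

Encoded: [3, 6, 5, 1, 2, 3, 5, 1]


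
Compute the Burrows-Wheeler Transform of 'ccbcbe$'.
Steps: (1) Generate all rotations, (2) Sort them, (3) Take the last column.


Rotations (sorted):
  0: $ccbcbe -> last char: e
  1: bcbe$cc -> last char: c
  2: be$ccbc -> last char: c
  3: cbcbe$c -> last char: c
  4: cbe$ccb -> last char: b
  5: ccbcbe$ -> last char: $
  6: e$ccbcb -> last char: b


BWT = ecccb$b


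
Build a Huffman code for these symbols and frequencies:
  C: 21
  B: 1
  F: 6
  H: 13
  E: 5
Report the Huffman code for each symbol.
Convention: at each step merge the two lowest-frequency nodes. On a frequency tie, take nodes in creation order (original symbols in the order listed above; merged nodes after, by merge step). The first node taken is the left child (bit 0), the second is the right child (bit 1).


Huffman tree construction:
Step 1: Merge B(1) + E(5) = 6
Step 2: Merge F(6) + (B+E)(6) = 12
Step 3: Merge (F+(B+E))(12) + H(13) = 25
Step 4: Merge C(21) + ((F+(B+E))+H)(25) = 46
Read each symbol's code off the tree from the root (left child = 0, right child = 1).

Codes:
  C: 0 (length 1)
  B: 1010 (length 4)
  F: 100 (length 3)
  H: 11 (length 2)
  E: 1011 (length 4)
Average code length: 89/46 = 1.9348 bits/symbol


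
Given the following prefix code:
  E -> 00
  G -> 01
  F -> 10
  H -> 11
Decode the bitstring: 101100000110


Decoding step by step:
Bits 10 -> F
Bits 11 -> H
Bits 00 -> E
Bits 00 -> E
Bits 01 -> G
Bits 10 -> F


Decoded message: FHEEGF


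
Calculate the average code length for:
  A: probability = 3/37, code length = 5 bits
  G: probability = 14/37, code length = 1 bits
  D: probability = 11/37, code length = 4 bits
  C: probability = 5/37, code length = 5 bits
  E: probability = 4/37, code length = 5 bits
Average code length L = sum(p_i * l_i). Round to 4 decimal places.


Weighted contributions p_i * l_i:
  A: (3/37) * 5 = 15/37
  G: (14/37) * 1 = 14/37
  D: (11/37) * 4 = 44/37
  C: (5/37) * 5 = 25/37
  E: (4/37) * 5 = 20/37
Sum = (15 + 14 + 44 + 25 + 20)/37 = 118/37

L = 118/37 = 3.1892 bits/symbol


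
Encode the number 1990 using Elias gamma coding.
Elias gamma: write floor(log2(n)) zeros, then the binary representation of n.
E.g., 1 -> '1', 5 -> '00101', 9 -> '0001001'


num_bits = floor(log2(1990)) + 1 = 11
leading_zeros = num_bits - 1 = 10
binary(1990) = 11111000110

Elias gamma(1990) = '0000000000' + '11111000110' = 000000000011111000110 (21 bits)


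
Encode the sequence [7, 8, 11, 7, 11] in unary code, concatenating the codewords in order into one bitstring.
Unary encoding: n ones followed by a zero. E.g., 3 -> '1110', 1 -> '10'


Encode each number as n ones followed by a terminating 0:
  7 -> 11111110 (8 bits)
  8 -> 111111110 (9 bits)
  11 -> 111111111110 (12 bits)
  7 -> 11111110 (8 bits)
  11 -> 111111111110 (12 bits)
Total length = 8 + 9 + 12 + 8 + 12 = 49 bits.

Unary([7, 8, 11, 7, 11]) = 1111111011111111011111111111011111110111111111110 (49 bits)
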